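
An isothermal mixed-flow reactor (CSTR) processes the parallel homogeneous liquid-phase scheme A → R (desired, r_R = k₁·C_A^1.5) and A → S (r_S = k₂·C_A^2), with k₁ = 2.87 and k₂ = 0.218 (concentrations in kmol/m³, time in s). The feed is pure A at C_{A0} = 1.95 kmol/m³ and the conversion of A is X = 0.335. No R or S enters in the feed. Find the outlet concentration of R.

0.601 kmol/m³

Exit C_A = C_{A0}(1−X) = 1.95×0.665 = 1.297 kmol/m³.
In a CSTR the entire volume is at exit conditions, so r_R = 2.87×1.297^1.5 = 4.238 and r_S = 0.218×1.297^2 = 0.3666.
Fraction of consumed A going to R: r_R/(r_R+r_S) = 0.9204.
C_R = 0.9204·C_{A0}·X = 0.9204×1.95×0.335 = 0.601 kmol/m³.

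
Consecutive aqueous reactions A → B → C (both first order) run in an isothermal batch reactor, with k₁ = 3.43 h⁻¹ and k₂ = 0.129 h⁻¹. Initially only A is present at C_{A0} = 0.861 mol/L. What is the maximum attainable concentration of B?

For a first-order series the maximum intermediate yield is C_{B,max}/C_{A0} = (k₁/k₂)^[k₂/(k₂−k₁)].
= (3.43/0.129)^(0.129/(0.129−3.43)) = (26.59)^(-0.03908) = 0.8797.
C_{B,max} = 0.8797×0.861 = 0.757 mol/L.

0.757 mol/L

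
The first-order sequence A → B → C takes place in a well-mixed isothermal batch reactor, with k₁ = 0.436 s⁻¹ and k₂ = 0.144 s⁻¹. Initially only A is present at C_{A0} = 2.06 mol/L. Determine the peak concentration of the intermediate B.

1.19 mol/L

At the optimum, C_{B,max}/C_{A0} = (k₁/k₂)^[k₂/(k₂−k₁)].
= (0.436/0.144)^(0.144/(0.144−0.436)) = (3.028)^(-0.4932) = 0.5791.
C_{B,max} = 0.5791×2.06 = 1.19 mol/L.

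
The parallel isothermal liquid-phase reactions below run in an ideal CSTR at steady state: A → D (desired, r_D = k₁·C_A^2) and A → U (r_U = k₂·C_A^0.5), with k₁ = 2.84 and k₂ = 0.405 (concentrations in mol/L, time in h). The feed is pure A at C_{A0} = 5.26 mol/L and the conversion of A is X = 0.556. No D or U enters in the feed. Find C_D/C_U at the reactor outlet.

25.0

Exit C_A = C_{A0}(1−X) = 5.26×0.444 = 2.335 mol/L.
A CSTR operates uniformly at the exit composition, giving r_D = 15.49 and r_U = 0.6189 (each k·C_A^n at C_A = 2.335).
Overall selectivity = C_D/C_U = r_Dτ/(r_Uτ) = r_D/r_U = 25.0.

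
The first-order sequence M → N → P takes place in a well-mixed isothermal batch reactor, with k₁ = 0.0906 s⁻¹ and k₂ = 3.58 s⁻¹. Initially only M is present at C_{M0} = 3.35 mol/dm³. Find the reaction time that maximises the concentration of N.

Setting dC_N/dt = 0 gives t_opt = ln(k₂/k₁)/(k₂−k₁).
= ln(3.58/0.0906)/(3.58−0.0906) = ln(39.51)/3.489 = 3.677/3.489 = 1.05 s.

1.05 s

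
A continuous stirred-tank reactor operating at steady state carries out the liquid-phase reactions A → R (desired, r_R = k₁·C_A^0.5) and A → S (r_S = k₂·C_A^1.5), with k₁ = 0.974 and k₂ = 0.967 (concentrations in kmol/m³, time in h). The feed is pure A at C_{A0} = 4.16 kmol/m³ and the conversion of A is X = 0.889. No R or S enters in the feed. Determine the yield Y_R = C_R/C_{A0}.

Exit C_A = C_{A0}(1−X) = 4.16×0.111 = 0.4618 kmol/m³.
A CSTR operates uniformly at the exit composition, giving r_R = 0.6619 and r_S = 0.3034 (each k·C_A^n at C_A = 0.4618).
Fraction of consumed A going to R: r_R/(r_R+r_S) = 0.6857.
C_R = 0.6857·C_{A0}·X = 0.6857×4.16×0.889 = 2.54 kmol/m³; Y_R = C_R/C_{A0} = 0.610.

0.610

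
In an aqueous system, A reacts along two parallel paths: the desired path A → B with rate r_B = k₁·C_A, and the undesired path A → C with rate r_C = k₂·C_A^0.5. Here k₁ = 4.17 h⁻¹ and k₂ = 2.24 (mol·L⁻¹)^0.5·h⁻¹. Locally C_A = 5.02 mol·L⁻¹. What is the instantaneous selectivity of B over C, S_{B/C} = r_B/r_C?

4.17

S_{B/C} = r_B/r_C = (k₁·C_A)/(k₂·C_A^0.5) = (k₁/k₂)·C_A^0.5.
= (4.17×5.020) / (2.24×5.020^0.5) = 20.93/5.019 = 4.17.
Since the desired path is higher order in A, keeping C_A high (PFR or concentrated feed) favours B.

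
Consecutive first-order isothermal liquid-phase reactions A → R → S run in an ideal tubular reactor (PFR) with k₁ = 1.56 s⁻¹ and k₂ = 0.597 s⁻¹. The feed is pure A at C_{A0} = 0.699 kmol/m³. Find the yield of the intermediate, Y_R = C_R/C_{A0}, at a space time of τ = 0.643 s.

0.509

For first-order series with pure A initially, C_R(τ) = k₁C_{A0}/(k₂−k₁)·(e^(−k₁τ) − e^(−k₂τ)).
e^(−k₁τ) = e^(−1.56×0.643) = e^(−1.003) = 0.3667; e^(−k₂τ) = e^(−0.3839) = 0.6812.
C_R = 1.56×0.699/(0.597−1.56) × (0.3667−0.6812) = (-1.132)×(-0.3145) = 0.3561 kmol/m³.
Y_R = C_R/C_{A0} = 0.3561/0.699 = 0.509.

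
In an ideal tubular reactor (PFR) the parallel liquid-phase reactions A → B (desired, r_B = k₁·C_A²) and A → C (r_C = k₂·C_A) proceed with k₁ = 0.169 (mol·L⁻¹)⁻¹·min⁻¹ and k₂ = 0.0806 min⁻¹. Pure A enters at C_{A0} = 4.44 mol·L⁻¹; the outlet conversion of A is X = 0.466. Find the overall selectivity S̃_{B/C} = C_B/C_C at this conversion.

6.94

C_A = C_{A0}(1−X) = 2.371 mol·L⁻¹.
Along a PFR/batch, dC_C/dC_A = −r_C/(r_B+r_C) = −k₂/(k₂+k₁·C_A).
Integrating from C_{A0} to C_A: C_C = (0.0806/0.169)·ln[(0.0806+0.169·4.44)/(0.0806+0.169·2.37)] = 0.4769·ln(0.8310/0.4813) = 0.2605 mol·L⁻¹.
Then C_B = (C_{A0}−C_A) − C_C = 2.069 − 0.2605 = 1.809 mol·L⁻¹.
S̃_{B/C} = C_B/C_C = 1.809/0.2605 = 6.94.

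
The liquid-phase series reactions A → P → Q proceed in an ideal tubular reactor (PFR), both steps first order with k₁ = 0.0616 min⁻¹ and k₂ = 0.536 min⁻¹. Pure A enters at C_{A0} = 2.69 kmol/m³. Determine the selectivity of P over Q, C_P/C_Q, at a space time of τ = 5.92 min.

0.384

The intermediate concentration in a first-order A→B→C sequence is C_P = k₁C_{A0}(e^(−k₁τ) − e^(−k₂τ))/(k₂−k₁).
e^(−k₁τ) = e^(−0.0616×5.92) = e^(−0.3647) = 0.6944; e^(−k₂τ) = e^(−3.173) = 0.04187.
C_P = 0.0616×2.69/(0.536−0.0616) × (0.6944−0.04187) = 0.3493×0.6526 = 0.2279 kmol/m³.
C_A = C_{A0}e^(−k₁τ) = 1.868 kmol/m³, so C_Q = C_{A0}−C_A−C_P = 0.5941 kmol/m³; C_P/C_Q = 0.384.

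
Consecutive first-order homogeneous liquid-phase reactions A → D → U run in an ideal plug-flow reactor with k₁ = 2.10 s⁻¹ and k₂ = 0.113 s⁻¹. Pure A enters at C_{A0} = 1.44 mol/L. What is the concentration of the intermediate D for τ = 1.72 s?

For first-order series with pure A initially, C_D(τ) = k₁C_{A0}/(k₂−k₁)·(e^(−k₁τ) − e^(−k₂τ)).
e^(−k₁τ) = e^(−2.10×1.72) = e^(−3.612) = 0.02700; e^(−k₂τ) = e^(−0.1944) = 0.8234.
C_D = 2.10×1.44/(0.113−2.10) × (0.02700−0.8234) = (-1.522)×(-0.7964) = 1.212 mol/L.

1.21 mol/L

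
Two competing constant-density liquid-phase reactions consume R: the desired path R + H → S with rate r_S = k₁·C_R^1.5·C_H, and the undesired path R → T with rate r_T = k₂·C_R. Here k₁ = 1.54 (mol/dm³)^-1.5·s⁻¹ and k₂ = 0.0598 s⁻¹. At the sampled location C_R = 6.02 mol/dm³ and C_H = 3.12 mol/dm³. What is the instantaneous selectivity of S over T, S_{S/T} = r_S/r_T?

S_{S/T} = r_S/r_T = (k₁·C_R^1.5·C_H)/(k₂·C_R) = (k₁/k₂)·C_R^0.5·C_H.
= (1.54×6.020^1.5×3.120) / (0.0598×6.020) = 70.97/0.3600 = 197.

197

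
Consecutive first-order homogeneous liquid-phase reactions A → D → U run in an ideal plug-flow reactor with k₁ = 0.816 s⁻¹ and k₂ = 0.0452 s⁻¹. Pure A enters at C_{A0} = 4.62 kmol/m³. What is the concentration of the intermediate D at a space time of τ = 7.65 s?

3.45 kmol/m³

Solving the coupled first-order balances gives C_D(τ) = [k₁/(k₂−k₁)]·C_{A0}·(e^(−k₁τ) − e^(−k₂τ)).
e^(−k₁τ) = e^(−0.816×7.65) = e^(−6.242) = 0.001945; e^(−k₂τ) = e^(−0.3458) = 0.7077.
C_D = 0.816×4.62/(0.0452−0.816) × (0.001945−0.7077) = (-4.891)×(-0.7057) = 3.452 kmol/m³.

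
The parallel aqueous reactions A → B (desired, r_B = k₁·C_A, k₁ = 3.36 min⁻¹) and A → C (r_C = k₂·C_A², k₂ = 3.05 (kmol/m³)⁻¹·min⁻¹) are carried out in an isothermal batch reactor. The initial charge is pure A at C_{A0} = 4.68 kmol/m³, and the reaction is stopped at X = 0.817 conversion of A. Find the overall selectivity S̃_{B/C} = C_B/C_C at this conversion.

0.453

C_A = C_{A0}(1−X) = 0.8564 kmol/m³.
Along a PFR/batch, dC_B/dC_A = −r_B/(r_B+r_C) = −k₁/(k₁+k₂·C_A).
Integrating from C_{A0} to C_A: C_B = (3.36/3.05)·ln[(3.36+3.05·4.68)/(3.36+3.05·0.856)] = 1.102·ln(17.63/5.972) = 1.193 kmol/m³.
C_C = (C_{A0}−C_A)−C_B = 2.631 kmol/m³; S̃_{B/C} = 1.193/2.631 = 0.453.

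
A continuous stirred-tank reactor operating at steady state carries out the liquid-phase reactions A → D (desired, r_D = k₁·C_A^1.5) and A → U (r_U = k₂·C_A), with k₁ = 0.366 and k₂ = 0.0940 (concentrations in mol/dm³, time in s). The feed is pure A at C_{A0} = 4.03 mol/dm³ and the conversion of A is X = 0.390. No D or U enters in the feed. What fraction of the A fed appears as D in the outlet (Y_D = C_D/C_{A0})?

0.335

Exit C_A = C_{A0}(1−X) = 4.03×0.610 = 2.458 mol/dm³.
A CSTR operates uniformly at the exit composition, giving r_D = 1.411 and r_U = 0.2311 (each k·C_A^n at C_A = 2.458).
Fraction of consumed A going to D: r_D/(r_D+r_U) = 0.8592.
C_D = 0.8592·C_{A0}·X = 0.8592×4.03×0.390 = 1.35 mol/dm³; Y_D = C_D/C_{A0} = 0.335.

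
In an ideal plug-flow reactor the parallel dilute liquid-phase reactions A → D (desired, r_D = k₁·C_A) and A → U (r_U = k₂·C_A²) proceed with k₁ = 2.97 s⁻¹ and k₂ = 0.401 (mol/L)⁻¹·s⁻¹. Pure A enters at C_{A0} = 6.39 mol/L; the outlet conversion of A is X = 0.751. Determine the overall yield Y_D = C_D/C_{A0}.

C_A = C_{A0}(1−X) = 1.591 mol/L.
Along a PFR/batch, dC_D/dC_A = −r_D/(r_D+r_U) = −k₁/(k₁+k₂·C_A).
Integrating from C_{A0} to C_A: C_D = (2.97/0.401)·ln[(2.97+0.401·6.39)/(2.97+0.401·1.59)] = 7.406·ln(5.532/3.608) = 3.166 mol/L.
Y_D = C_D/C_{A0} = 3.166/6.39 = 0.495.

0.495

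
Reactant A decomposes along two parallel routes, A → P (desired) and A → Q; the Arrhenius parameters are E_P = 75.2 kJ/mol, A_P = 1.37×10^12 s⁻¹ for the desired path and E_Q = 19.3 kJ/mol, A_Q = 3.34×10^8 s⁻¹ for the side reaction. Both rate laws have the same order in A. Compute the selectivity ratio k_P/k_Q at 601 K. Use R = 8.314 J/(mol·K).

0.0568

Since both paths have the same order in A, the concentration cancels and S_{P/Q} = k_P/k_Q = (A_P/A_Q)·exp[(E_Q−E_P)/(RT)].
(E_Q−E_P)/(RT) = (19.3−75.2)×10³/(8.314×601) = -55900/4997 = -11.19.
k_P/k_Q = (1.37×10^12/3.34×10^8)·exp(-11.19) = 4102 × 1.385×10^-5 = 0.0568.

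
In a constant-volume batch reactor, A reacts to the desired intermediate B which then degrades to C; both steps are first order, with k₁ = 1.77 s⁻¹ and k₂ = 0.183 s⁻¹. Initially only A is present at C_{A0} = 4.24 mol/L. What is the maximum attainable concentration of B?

3.26 mol/L

At the optimum, C_{B,max}/C_{A0} = (k₁/k₂)^[k₂/(k₂−k₁)].
= (1.77/0.183)^(0.183/(0.183−1.77)) = (9.672)^(-0.1153) = 0.7698.
C_{B,max} = 0.7698×4.24 = 3.26 mol/L.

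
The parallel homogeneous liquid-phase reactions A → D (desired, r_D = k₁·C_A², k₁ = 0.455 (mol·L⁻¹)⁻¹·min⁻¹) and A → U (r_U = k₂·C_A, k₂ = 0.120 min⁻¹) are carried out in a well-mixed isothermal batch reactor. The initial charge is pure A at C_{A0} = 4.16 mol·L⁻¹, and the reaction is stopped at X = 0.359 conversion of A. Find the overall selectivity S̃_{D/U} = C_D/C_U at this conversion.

12.7

C_A = C_{A0}(1−X) = 2.667 mol·L⁻¹.
Along a PFR/batch, dC_U/dC_A = −r_U/(r_D+r_U) = −k₂/(k₂+k₁·C_A).
Integrating from C_{A0} to C_A: C_U = (0.120/0.455)·ln[(0.120+0.455·4.16)/(0.120+0.455·2.67)] = 0.2637·ln(2.013/1.333) = 0.1086 mol·L⁻¹.
Then C_D = (C_{A0}−C_A) − C_U = 1.493 − 0.1086 = 1.385 mol·L⁻¹.
S̃_{D/U} = C_D/C_U = 1.385/0.1086 = 12.7.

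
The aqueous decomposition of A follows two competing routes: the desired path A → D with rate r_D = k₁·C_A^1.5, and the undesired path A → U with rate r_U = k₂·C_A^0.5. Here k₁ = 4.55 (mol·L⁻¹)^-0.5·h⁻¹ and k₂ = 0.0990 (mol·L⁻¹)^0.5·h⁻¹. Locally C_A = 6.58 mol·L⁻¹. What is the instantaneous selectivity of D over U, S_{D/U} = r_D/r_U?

S_{D/U} = r_D/r_U = (k₁·C_A^1.5)/(k₂·C_A^0.5) = (k₁/k₂)·C_A.
= (4.55×6.580^1.5) / (0.0990×6.580^0.5) = 76.80/0.2539 = 302.
Since the desired path is higher order in A, keeping C_A high (PFR or concentrated feed) favours D.

302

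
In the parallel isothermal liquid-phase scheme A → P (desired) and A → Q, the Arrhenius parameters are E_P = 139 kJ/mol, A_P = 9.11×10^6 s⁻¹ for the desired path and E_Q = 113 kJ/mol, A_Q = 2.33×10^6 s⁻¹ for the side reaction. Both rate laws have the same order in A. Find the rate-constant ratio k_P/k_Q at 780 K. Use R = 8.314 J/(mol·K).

k_P/k_Q = (A_P/A_Q)·exp[−(E_P−E_Q)/(RT)] = (A_P/A_Q)·exp[(E_Q−E_P)/(RT)].
(E_Q−E_P)/(RT) = (113−139)×10³/(8.314×780) = -26000/6485 = -4.009.
k_P/k_Q = (9.11×10^6/2.33×10^6)·exp(-4.009) = 3.910 × 0.01815 = 0.0709.
Since E_P > E_Q, raising the temperature improves selectivity toward P.

0.0709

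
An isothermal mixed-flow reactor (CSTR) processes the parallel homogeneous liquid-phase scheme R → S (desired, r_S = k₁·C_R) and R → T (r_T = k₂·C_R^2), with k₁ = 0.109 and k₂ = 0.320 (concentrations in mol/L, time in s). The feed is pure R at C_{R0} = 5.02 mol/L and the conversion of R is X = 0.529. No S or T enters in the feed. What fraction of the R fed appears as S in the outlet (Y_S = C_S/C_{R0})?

Exit C_R = C_{R0}(1−X) = 5.02×0.471 = 2.364 mol/L.
A CSTR operates uniformly at the exit composition, giving r_S = 0.2577 and r_T = 1.789 (each k·C_R^n at C_R = 2.364).
Fraction of consumed R going to S: r_S/(r_S+r_T) = 0.1259.
C_S = 0.1259·C_{R0}·X = 0.1259×5.02×0.529 = 0.334 mol/L; Y_S = C_S/C_{R0} = 0.0666.

0.0666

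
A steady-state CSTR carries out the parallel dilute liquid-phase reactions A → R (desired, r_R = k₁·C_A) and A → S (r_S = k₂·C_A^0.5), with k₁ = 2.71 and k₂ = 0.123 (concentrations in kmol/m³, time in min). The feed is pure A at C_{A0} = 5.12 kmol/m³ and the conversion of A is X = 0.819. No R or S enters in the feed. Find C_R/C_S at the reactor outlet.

21.2

Exit C_A = C_{A0}(1−X) = 5.12×0.181 = 0.9267 kmol/m³.
A CSTR operates uniformly at the exit composition, giving r_R = 2.511 and r_S = 0.1184 (each k·C_A^n at C_A = 0.9267).
Overall selectivity = C_R/C_S = r_Rτ/(r_Sτ) = r_R/r_S = 21.2.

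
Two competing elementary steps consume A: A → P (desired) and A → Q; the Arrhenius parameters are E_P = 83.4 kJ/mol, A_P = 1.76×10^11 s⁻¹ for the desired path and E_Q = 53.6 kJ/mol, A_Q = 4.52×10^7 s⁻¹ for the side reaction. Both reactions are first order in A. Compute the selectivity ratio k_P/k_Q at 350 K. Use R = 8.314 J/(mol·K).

Since both paths have the same order in A, the concentration cancels and S_{P/Q} = k_P/k_Q = (A_P/A_Q)·exp[(E_Q−E_P)/(RT)].
(E_Q−E_P)/(RT) = (53.6−83.4)×10³/(8.314×350) = -29800/2910 = -10.24.
k_P/k_Q = (1.76×10^11/4.52×10^7)·exp(-10.24) = 3894 × 3.568×10^-5 = 0.139.
Since E_P > E_Q, raising the temperature improves selectivity toward P.

0.139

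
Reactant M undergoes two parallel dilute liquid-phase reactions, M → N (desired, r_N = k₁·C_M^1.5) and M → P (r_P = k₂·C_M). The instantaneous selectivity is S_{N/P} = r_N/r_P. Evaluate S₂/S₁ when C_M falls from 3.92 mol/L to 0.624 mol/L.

S_{N/P} = (k₁/k₂)·C_M^0.5, so S₂/S₁ = (C_{M,2}/C_{M,1})^0.5.
= (0.624/3.92)^0.5 = (0.1592)^0.5 = 0.399.

0.399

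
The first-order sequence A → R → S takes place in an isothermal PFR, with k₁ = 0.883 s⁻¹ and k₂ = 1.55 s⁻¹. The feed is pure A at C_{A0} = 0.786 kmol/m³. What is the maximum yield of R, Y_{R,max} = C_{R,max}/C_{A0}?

At the optimum, C_{R,max}/C_{A0} = (k₁/k₂)^[k₂/(k₂−k₁)].
= (0.883/1.55)^(1.55/(1.55−0.883)) = (0.5697)^(2.324) = 0.2705.

0.270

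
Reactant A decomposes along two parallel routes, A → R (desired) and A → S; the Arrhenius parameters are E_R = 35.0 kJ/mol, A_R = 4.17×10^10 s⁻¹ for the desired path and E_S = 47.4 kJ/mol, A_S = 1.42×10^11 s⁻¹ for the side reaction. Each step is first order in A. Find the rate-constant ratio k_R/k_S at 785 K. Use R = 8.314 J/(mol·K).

Since both paths have the same order in A, the concentration cancels and S_{R/S} = k_R/k_S = (A_R/A_S)·exp[(E_S−E_R)/(RT)].
(E_S−E_R)/(RT) = (47.4−35.0)×10³/(8.314×785) = 12400/6526 = 1.900.
k_R/k_S = (4.17×10^10/1.42×10^11)·exp(1.900) = 0.2937 × 6.686 = 1.96.
Since E_R < E_S, lowering the temperature improves selectivity toward R.

1.96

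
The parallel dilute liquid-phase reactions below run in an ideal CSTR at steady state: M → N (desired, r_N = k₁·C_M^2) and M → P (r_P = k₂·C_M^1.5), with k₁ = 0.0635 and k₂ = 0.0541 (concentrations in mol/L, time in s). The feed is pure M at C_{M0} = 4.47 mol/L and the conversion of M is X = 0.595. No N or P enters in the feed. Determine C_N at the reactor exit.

1.63 mol/L

Exit C_M = C_{M0}(1−X) = 4.47×0.405 = 1.810 mol/L.
A CSTR operates uniformly at the exit composition, giving r_N = 0.2081 and r_P = 0.1318 (each k·C_M^n at C_M = 1.810).
Fraction of consumed M going to N: r_N/(r_N+r_P) = 0.6123.
C_N = 0.6123·C_{M0}·X = 0.6123×4.47×0.595 = 1.63 mol/L.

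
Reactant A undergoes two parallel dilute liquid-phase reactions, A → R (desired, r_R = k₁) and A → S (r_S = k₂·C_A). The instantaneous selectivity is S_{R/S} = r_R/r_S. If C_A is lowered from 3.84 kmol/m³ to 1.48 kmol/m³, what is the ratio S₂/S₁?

S_{R/S} = (k₁/k₂)·C_A⁻¹, so S₂/S₁ = (C_{A,2}/C_{A,1})⁻¹.
= 3.84/1.48 = 2.59.

2.59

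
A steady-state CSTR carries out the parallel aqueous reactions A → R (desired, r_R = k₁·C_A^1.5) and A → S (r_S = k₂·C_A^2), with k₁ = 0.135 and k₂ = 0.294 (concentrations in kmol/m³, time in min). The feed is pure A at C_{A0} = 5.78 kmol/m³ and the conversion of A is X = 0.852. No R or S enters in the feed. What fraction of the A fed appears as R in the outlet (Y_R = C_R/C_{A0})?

Exit C_A = C_{A0}(1−X) = 5.78×0.148 = 0.8554 kmol/m³.
Rates in a CSTR are evaluated at the outlet concentration: r_R = 0.135×0.8554^1.5 = 0.1068, r_S = 0.294×0.8554^2 = 0.2151.
Fraction of consumed A going to R: r_R/(r_R+r_S) = 0.3318.
C_R = 0.3318·C_{A0}·X = 0.3318×5.78×0.852 = 1.63 kmol/m³; Y_R = C_R/C_{A0} = 0.283.

0.283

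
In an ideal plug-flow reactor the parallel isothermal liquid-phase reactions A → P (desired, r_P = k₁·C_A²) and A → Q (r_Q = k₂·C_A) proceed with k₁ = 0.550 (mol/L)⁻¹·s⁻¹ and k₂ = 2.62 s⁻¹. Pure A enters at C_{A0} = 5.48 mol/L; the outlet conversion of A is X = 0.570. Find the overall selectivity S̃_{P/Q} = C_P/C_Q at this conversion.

0.803

C_A = C_{A0}(1−X) = 2.356 mol/L.
Along a PFR/batch, dC_Q/dC_A = −r_Q/(r_P+r_Q) = −k₂/(k₂+k₁·C_A).
Integrating from C_{A0} to C_A: C_Q = (2.62/0.550)·ln[(2.62+0.550·5.48)/(2.62+0.550·2.36)] = 4.764·ln(5.634/3.916) = 1.733 mol/L.
Then C_P = (C_{A0}−C_A) − C_Q = 3.124 − 1.733 = 1.391 mol/L.
S̃_{P/Q} = C_P/C_Q = 1.391/1.733 = 0.803.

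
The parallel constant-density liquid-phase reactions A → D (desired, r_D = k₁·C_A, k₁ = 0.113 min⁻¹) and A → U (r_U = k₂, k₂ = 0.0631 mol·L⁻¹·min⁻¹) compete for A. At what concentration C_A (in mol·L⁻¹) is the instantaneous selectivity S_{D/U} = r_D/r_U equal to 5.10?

2.85 mol·L⁻¹

S_{D/U} = (k₁/k₂)·C_A ⇒ C_A = S·k₂/k₁.
= 5.10×0.0631/0.113 = 2.85 mol·L⁻¹.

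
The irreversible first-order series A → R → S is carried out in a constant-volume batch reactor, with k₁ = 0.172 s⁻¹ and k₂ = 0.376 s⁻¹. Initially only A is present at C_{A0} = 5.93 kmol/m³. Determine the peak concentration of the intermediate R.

For a first-order series the maximum intermediate yield is C_{R,max}/C_{A0} = (k₁/k₂)^[k₂/(k₂−k₁)].
= (0.172/0.376)^(0.376/(0.376−0.172)) = (0.4574)^(1.843) = 0.2366.
C_{R,max} = 0.2366×5.93 = 1.40 kmol/m³.

1.40 kmol/m³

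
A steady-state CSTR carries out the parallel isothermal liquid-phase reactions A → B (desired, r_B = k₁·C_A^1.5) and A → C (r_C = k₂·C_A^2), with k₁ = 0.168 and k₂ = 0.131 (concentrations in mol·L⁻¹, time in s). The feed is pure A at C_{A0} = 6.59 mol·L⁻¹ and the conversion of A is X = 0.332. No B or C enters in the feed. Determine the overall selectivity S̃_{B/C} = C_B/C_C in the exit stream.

Exit C_A = C_{A0}(1−X) = 6.59×0.668 = 4.402 mol·L⁻¹.
A CSTR operates uniformly at the exit composition, giving r_B = 1.552 and r_C = 2.539 (each k·C_A^n at C_A = 4.402).
Overall selectivity = C_B/C_C = r_Bτ/(r_Cτ) = r_B/r_C = 0.611.

0.611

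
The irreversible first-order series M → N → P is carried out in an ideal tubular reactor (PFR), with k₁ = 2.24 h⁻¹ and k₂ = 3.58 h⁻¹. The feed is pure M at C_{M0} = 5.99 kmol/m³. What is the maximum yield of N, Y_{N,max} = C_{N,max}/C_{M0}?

0.286

Evaluating C_N at τ_opt = ln(k₂/k₁)/(k₂−k₁) gives C_{N,max}/C_{M0} = (k₁/k₂)^[k₂/(k₂−k₁)].
= (2.24/3.58)^(3.58/(3.58−2.24)) = (0.6257)^(2.672) = 0.2857.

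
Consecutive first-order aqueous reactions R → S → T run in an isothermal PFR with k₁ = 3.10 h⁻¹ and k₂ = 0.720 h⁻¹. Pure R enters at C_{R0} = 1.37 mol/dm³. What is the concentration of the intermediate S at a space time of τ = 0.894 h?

0.826 mol/dm³

The intermediate concentration in a first-order A→B→C sequence is C_S = k₁C_{R0}(e^(−k₁τ) − e^(−k₂τ))/(k₂−k₁).
e^(−k₁τ) = e^(−3.10×0.894) = e^(−2.771) = 0.06257; e^(−k₂τ) = e^(−0.6437) = 0.5254.
C_S = 3.10×1.37/(0.720−3.10) × (0.06257−0.5254) = (-1.784)×(-0.4628) = 0.8258 mol/dm³.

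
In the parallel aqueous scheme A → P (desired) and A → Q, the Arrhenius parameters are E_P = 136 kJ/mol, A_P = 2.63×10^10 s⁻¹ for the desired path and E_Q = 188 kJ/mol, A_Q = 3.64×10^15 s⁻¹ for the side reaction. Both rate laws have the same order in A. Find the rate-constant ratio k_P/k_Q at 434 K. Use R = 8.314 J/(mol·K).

Since both paths have the same order in A, the concentration cancels and S_{P/Q} = k_P/k_Q = (A_P/A_Q)·exp[(E_Q−E_P)/(RT)].
(E_Q−E_P)/(RT) = (188−136)×10³/(8.314×434) = 52000/3608 = 14.41.
k_P/k_Q = (2.63×10^10/3.64×10^15)·exp(14.41) = 7.225×10^-6 × 1.814×10^6 = 13.1.
Since E_P < E_Q, lowering the temperature improves selectivity toward P.

13.1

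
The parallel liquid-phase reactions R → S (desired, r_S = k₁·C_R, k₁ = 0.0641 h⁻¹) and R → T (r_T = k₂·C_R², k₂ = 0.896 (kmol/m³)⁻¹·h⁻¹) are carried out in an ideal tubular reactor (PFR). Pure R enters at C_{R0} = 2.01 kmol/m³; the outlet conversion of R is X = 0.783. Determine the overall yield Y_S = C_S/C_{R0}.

C_R = C_{R0}(1−X) = 0.4362 kmol/m³.
Along a PFR/batch, dC_S/dC_R = −r_S/(r_S+r_T) = −k₁/(k₁+k₂·C_R).
Integrating from C_{R0} to C_R: C_S = (0.0641/0.896)·ln[(0.0641+0.896·2.01)/(0.0641+0.896·0.436)] = 0.07154·ln(1.865/0.4549) = 0.1009 kmol/m³.
Y_S = C_S/C_{R0} = 0.1009/2.01 = 0.0502.

0.0502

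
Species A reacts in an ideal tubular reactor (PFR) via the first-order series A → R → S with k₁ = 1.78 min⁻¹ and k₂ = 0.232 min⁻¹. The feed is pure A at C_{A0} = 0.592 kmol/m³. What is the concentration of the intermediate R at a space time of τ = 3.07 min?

0.331 kmol/m³

Solving the coupled first-order balances gives C_R(τ) = [k₁/(k₂−k₁)]·C_{A0}·(e^(−k₁τ) − e^(−k₂τ)).
e^(−k₁τ) = e^(−1.78×3.07) = e^(−5.465) = 0.004234; e^(−k₂τ) = e^(−0.7122) = 0.4905.
C_R = 1.78×0.592/(0.232−1.78) × (0.004234−0.4905) = (-0.6807)×(-0.4863) = 0.3310 kmol/m³.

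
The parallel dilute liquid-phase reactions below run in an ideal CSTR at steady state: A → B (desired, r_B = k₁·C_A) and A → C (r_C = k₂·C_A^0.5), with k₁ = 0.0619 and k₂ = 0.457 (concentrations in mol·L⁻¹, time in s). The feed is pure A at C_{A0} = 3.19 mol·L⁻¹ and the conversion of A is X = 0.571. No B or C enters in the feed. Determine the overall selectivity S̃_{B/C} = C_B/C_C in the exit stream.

Exit C_A = C_{A0}(1−X) = 3.19×0.429 = 1.369 mol·L⁻¹.
Rates in a CSTR are evaluated at the outlet concentration: r_B = 0.0619×1.369 = 0.08471, r_C = 0.457×1.369^0.5 = 0.5346.
Overall selectivity = C_B/C_C = r_Bτ/(r_Cτ) = r_B/r_C = 0.158.

0.158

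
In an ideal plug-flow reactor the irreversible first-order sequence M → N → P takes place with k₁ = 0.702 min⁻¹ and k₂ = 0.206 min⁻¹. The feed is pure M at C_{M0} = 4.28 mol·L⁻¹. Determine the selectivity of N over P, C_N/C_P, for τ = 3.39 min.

Solving the coupled first-order balances gives C_N(τ) = [k₁/(k₂−k₁)]·C_{M0}·(e^(−k₁τ) − e^(−k₂τ)).
e^(−k₁τ) = e^(−0.702×3.39) = e^(−2.380) = 0.09257; e^(−k₂τ) = e^(−0.6983) = 0.4974.
C_N = 0.702×4.28/(0.206−0.702) × (0.09257−0.4974) = (-6.058)×(-0.4048) = 2.452 mol·L⁻¹.
C_M = C_{M0}e^(−k₁τ) = 0.3962 mol·L⁻¹, so C_P = C_{M0}−C_M−C_N = 1.431 mol·L⁻¹; C_N/C_P = 1.71.

1.71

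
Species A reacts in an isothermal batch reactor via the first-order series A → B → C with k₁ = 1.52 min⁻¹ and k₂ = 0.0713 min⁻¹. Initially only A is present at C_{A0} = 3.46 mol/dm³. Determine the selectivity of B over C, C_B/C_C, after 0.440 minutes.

Solving the coupled first-order balances gives C_B(t) = [k₁/(k₂−k₁)]·C_{A0}·(e^(−k₁t) − e^(−k₂t)).
e^(−k₁t) = e^(−1.52×0.440) = e^(−0.6688) = 0.5123; e^(−k₂t) = e^(−0.03137) = 0.9691.
C_B = 1.52×3.46/(0.0713−1.52) × (0.5123−0.9691) = (-3.630)×(-0.4568) = 1.658 mol/dm³.
C_A = C_{A0}e^(−k₁t) = 1.773 mol/dm³, so C_C = C_{A0}−C_A−C_B = 0.02908 mol/dm³; C_B/C_C = 57.0.

57.0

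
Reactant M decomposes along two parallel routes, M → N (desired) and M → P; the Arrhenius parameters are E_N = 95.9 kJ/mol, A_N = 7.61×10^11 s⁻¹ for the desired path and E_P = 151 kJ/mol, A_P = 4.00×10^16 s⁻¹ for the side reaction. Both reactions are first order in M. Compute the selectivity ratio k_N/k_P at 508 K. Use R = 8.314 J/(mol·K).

Since both paths have the same order in M, the concentration cancels and S_{N/P} = k_N/k_P = (A_N/A_P)·exp[(E_P−E_N)/(RT)].
(E_P−E_N)/(RT) = (151−95.9)×10³/(8.314×508) = 55100/4224 = 13.05.
k_N/k_P = (7.61×10^11/4.00×10^16)·exp(13.05) = 1.903×10^-5 × 4.632×10^5 = 8.81.

8.81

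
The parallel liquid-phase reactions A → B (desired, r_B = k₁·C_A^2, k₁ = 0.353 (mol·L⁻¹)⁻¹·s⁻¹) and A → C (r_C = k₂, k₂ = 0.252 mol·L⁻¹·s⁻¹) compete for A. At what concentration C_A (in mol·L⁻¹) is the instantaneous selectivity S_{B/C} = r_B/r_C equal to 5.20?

1.93 mol·L⁻¹

S_{B/C} = (k₁/k₂)·C_A^2 ⇒ C_A = (S·k₂/k₁)^(0.5).
= (5.20×0.252/0.353)^(0.5) = (3.712)^(0.5) = 1.93 mol·L⁻¹.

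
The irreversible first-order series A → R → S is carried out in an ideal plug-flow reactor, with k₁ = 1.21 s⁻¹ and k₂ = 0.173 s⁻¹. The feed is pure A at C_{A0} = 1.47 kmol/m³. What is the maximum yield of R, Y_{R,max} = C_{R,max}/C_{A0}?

0.723

Evaluating C_R at τ_opt = ln(k₂/k₁)/(k₂−k₁) gives C_{R,max}/C_{A0} = (k₁/k₂)^[k₂/(k₂−k₁)].
= (1.21/0.173)^(0.173/(0.173−1.21)) = (6.994)^(-0.1668) = 0.7229.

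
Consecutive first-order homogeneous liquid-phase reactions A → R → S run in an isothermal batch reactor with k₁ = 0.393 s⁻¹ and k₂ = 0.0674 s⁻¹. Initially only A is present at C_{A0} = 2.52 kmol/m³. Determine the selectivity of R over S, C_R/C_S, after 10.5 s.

1.41

Solving the coupled first-order balances gives C_R(t) = [k₁/(k₂−k₁)]·C_{A0}·(e^(−k₁t) − e^(−k₂t)).
e^(−k₁t) = e^(−0.393×10.5) = e^(−4.127) = 0.01614; e^(−k₂t) = e^(−0.7077) = 0.4928.
C_R = 0.393×2.52/(0.0674−0.393) × (0.01614−0.4928) = (-3.042)×(-0.4766) = 1.450 kmol/m³.
C_A = C_{A0}e^(−k₁t) = 0.04067 kmol/m³, so C_S = C_{A0}−C_A−C_R = 1.030 kmol/m³; C_R/C_S = 1.41.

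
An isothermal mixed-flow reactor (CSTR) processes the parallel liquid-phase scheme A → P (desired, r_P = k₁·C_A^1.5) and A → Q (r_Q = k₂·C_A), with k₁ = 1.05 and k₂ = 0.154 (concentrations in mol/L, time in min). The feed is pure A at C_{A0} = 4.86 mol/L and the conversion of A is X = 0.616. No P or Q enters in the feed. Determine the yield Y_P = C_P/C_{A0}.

0.556

Exit C_A = C_{A0}(1−X) = 4.86×0.384 = 1.866 mol/L.
In a CSTR the entire volume is at exit conditions, so r_P = 1.05×1.866^1.5 = 2.677 and r_Q = 0.154×1.866 = 0.2874.
Fraction of consumed A going to P: r_P/(r_P+r_Q) = 0.9030.
C_P = 0.9030·C_{A0}·X = 0.9030×4.86×0.616 = 2.70 mol/L; Y_P = C_P/C_{A0} = 0.556.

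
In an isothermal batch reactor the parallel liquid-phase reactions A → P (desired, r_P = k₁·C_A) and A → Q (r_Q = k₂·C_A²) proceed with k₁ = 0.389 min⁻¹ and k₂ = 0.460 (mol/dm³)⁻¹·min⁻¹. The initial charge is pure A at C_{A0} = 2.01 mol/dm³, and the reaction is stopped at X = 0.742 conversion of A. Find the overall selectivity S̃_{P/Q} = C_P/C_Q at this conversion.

0.721

C_A = C_{A0}(1−X) = 0.5186 mol/dm³.
Along a PFR/batch, dC_P/dC_A = −r_P/(r_P+r_Q) = −k₁/(k₁+k₂·C_A).
Integrating from C_{A0} to C_A: C_P = (0.389/0.460)·ln[(0.389+0.460·2.01)/(0.389+0.460·0.519)] = 0.8457·ln(1.314/0.6275) = 0.6247 mol/dm³.
C_Q = (C_{A0}−C_A)−C_P = 0.8667 mol/dm³; S̃_{P/Q} = 0.6247/0.8667 = 0.721.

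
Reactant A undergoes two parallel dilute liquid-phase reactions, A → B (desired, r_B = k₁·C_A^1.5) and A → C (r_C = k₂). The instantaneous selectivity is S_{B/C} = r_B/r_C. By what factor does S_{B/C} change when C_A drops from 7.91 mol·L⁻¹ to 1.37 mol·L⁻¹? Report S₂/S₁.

S_{B/C} = (k₁/k₂)·C_A^1.5, so S₂/S₁ = (C_{A,2}/C_{A,1})^1.5.
= (1.37/7.91)^1.5 = (0.1732)^1.5 = 0.0721.

0.0721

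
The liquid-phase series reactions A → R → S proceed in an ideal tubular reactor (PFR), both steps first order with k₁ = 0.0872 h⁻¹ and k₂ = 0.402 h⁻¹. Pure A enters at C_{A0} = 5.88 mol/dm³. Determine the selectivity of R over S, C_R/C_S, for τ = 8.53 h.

0.305

Solving the coupled first-order balances gives C_R(τ) = [k₁/(k₂−k₁)]·C_{A0}·(e^(−k₁τ) − e^(−k₂τ)).
e^(−k₁τ) = e^(−0.0872×8.53) = e^(−0.7438) = 0.4753; e^(−k₂τ) = e^(−3.429) = 0.03242.
C_R = 0.0872×5.88/(0.402−0.0872) × (0.4753−0.03242) = 1.629×0.4429 = 0.7213 mol/dm³.
C_A = C_{A0}e^(−k₁τ) = 2.795 mol/dm³, so C_S = C_{A0}−C_A−C_R = 2.364 mol/dm³; C_R/C_S = 0.305.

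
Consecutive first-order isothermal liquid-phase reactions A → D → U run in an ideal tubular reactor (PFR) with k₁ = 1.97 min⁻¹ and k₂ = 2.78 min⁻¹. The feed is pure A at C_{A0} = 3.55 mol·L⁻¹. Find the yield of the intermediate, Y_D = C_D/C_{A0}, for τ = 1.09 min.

Solving the coupled first-order balances gives C_D(τ) = [k₁/(k₂−k₁)]·C_{A0}·(e^(−k₁τ) − e^(−k₂τ)).
e^(−k₁τ) = e^(−1.97×1.09) = e^(−2.147) = 0.1168; e^(−k₂τ) = e^(−3.030) = 0.04831.
C_D = 1.97×3.55/(2.78−1.97) × (0.1168−0.04831) = 8.634×0.06849 = 0.5914 mol·L⁻¹.
Y_D = C_D/C_{A0} = 0.5914/3.55 = 0.167.

0.167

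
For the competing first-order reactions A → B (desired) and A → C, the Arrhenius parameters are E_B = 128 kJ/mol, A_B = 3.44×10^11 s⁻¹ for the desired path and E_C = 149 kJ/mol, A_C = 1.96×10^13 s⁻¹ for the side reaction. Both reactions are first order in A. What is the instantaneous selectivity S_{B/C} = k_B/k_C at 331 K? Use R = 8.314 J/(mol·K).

With equal orders, S_{B/C} = k_B/k_C = (A_B/A_C)·exp[(E_C−E_B)/(RT)].
(E_C−E_B)/(RT) = (149−128)×10³/(8.314×331) = 21000/2752 = 7.631.
k_B/k_C = (3.44×10^11/1.96×10^13)·exp(7.631) = 0.01755 × 2061 = 36.2.
Since E_B < E_C, lowering the temperature improves selectivity toward B.

36.2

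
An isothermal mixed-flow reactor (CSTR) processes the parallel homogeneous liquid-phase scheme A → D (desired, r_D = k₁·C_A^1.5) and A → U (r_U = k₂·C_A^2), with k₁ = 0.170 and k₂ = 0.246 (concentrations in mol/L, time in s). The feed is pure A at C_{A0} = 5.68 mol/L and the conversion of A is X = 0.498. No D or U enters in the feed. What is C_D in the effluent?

Exit C_A = C_{A0}(1−X) = 5.68×0.502 = 2.851 mol/L.
Rates in a CSTR are evaluated at the outlet concentration: r_D = 0.170×2.851^1.5 = 0.8185, r_U = 0.246×2.851^2 = 2.000.
Fraction of consumed A going to D: r_D/(r_D+r_U) = 0.2904.
C_D = 0.2904·C_{A0}·X = 0.2904×5.68×0.498 = 0.821 mol/L.

0.821 mol/L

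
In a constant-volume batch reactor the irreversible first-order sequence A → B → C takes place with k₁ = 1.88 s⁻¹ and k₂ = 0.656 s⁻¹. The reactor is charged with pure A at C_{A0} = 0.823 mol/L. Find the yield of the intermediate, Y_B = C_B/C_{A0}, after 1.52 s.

0.479

Solving the coupled first-order balances gives C_B(t) = [k₁/(k₂−k₁)]·C_{A0}·(e^(−k₁t) − e^(−k₂t)).
e^(−k₁t) = e^(−1.88×1.52) = e^(−2.858) = 0.05741; e^(−k₂t) = e^(−0.9971) = 0.3689.
C_B = 1.88×0.823/(0.656−1.88) × (0.05741−0.3689) = (-1.264)×(-0.3115) = 0.3938 mol/L.
Y_B = C_B/C_{A0} = 0.3938/0.823 = 0.479.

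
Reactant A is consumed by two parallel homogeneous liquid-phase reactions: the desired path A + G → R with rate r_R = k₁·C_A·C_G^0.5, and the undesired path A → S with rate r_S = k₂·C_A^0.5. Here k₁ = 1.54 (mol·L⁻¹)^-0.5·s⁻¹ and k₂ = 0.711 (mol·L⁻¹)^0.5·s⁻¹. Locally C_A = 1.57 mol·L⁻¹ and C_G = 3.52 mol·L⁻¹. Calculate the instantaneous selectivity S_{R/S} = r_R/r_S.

5.09

S_{R/S} = r_R/r_S = (k₁·C_A·C_G^0.5)/(k₂·C_A^0.5) = (k₁/k₂)·C_A^0.5·C_G^0.5.
= (1.54×1.570×3.520^0.5) / (0.711×1.570^0.5) = 4.536/0.8909 = 5.09.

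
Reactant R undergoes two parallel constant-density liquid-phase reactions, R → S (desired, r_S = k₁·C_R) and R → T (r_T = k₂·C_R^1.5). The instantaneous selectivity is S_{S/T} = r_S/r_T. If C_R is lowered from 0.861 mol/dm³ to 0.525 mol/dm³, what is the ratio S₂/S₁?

1.28

S_{S/T} = (k₁/k₂)·C_R^-0.5, so S₂/S₁ = (C_{R,2}/C_{R,1})^-0.5.
= (0.525/0.861)^(-0.5) = (0.6098)^(-0.5) = 1.28.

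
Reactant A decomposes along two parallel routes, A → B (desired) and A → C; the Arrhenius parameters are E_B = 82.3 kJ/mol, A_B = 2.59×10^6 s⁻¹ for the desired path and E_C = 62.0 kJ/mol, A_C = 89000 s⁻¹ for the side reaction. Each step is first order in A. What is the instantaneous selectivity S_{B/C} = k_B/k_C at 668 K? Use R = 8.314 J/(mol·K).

0.752

Since both paths have the same order in A, the concentration cancels and S_{B/C} = k_B/k_C = (A_B/A_C)·exp[(E_C−E_B)/(RT)].
(E_C−E_B)/(RT) = (62.0−82.3)×10³/(8.314×668) = -20300/5554 = -3.655.
k_B/k_C = (2.59×10^6/89000)·exp(-3.655) = 29.10 × 0.02586 = 0.752.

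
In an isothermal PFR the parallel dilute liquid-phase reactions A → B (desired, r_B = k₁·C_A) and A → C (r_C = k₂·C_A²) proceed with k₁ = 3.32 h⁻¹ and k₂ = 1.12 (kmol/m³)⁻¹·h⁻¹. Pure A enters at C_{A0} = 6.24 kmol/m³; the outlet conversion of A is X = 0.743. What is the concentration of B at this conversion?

C_A = C_{A0}(1−X) = 1.604 kmol/m³.
Along a PFR/batch, dC_B/dC_A = −r_B/(r_B+r_C) = −k₁/(k₁+k₂·C_A).
Integrating from C_{A0} to C_A: C_B = (3.32/1.12)·ln[(3.32+1.12·6.24)/(3.32+1.12·1.60)] = 2.964·ln(10.31/5.116) = 2.077 kmol/m³.

2.08 kmol/m³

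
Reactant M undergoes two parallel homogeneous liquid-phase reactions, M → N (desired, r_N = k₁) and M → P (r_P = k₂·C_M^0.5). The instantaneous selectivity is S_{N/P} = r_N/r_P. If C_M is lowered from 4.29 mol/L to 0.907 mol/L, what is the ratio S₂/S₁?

2.17

S_{N/P} = (k₁/k₂)·C_M^-0.5, so S₂/S₁ = (C_{M,2}/C_{M,1})^-0.5.
= (0.907/4.29)^(-0.5) = (0.2114)^(-0.5) = 2.17.
Selectivity toward N rises as C_M falls — low-concentration operation is favoured.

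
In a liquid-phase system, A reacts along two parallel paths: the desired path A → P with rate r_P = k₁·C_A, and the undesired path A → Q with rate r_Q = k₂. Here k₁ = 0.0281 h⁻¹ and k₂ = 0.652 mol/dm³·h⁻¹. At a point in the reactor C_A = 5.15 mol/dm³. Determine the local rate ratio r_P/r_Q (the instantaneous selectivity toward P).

0.222

S_{P/Q} = r_P/r_Q = (k₁·C_A)/(k₂) = (k₁/k₂)·C_A.
= (0.0281×5.150) / (0.652) = 0.1447/0.6520 = 0.222.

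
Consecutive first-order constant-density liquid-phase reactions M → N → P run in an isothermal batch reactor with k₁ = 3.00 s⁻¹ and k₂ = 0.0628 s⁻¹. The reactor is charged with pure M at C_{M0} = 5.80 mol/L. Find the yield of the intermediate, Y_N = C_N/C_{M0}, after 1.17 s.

0.918

Solving the coupled first-order balances gives C_N(t) = [k₁/(k₂−k₁)]·C_{M0}·(e^(−k₁t) − e^(−k₂t)).
e^(−k₁t) = e^(−3.00×1.17) = e^(−3.510) = 0.02990; e^(−k₂t) = e^(−0.07348) = 0.9292.
C_N = 3.00×5.80/(0.0628−3.00) × (0.02990−0.9292) = (-5.924)×(-0.8993) = 5.327 mol/L.
Y_N = C_N/C_{M0} = 5.327/5.80 = 0.918.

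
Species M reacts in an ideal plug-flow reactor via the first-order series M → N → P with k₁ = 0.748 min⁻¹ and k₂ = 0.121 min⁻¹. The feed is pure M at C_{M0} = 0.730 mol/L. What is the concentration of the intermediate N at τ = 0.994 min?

0.358 mol/L

For first-order series with pure M initially, C_N(τ) = k₁C_{M0}/(k₂−k₁)·(e^(−k₁τ) − e^(−k₂τ)).
e^(−k₁τ) = e^(−0.748×0.994) = e^(−0.7435) = 0.4754; e^(−k₂τ) = e^(−0.1203) = 0.8867.
C_N = 0.748×0.730/(0.121−0.748) × (0.4754−0.8867) = (-0.8709)×(-0.4112) = 0.3581 mol/L.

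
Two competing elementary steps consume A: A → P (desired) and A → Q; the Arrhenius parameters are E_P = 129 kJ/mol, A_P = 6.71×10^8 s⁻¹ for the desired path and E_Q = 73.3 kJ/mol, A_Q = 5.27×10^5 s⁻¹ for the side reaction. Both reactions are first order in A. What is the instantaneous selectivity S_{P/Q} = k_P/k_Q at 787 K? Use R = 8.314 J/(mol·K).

k_P/k_Q = (A_P/A_Q)·exp[−(E_P−E_Q)/(RT)] = (A_P/A_Q)·exp[(E_Q−E_P)/(RT)].
(E_Q−E_P)/(RT) = (73.3−129)×10³/(8.314×787) = -55700/6543 = -8.513.
k_P/k_Q = (6.71×10^8/5.27×10^5)·exp(-8.513) = 1273 × 2.009×10^-4 = 0.256.
Since E_P > E_Q, raising the temperature improves selectivity toward P.

0.256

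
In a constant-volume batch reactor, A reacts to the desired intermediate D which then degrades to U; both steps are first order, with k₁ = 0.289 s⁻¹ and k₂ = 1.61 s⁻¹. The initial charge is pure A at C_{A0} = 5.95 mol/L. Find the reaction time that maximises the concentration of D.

1.30 s

The intermediate peaks when r₁ = r₂, i.e. k₁e^(−k₁t) = k₂e^(−k₂t), giving t_opt = ln(k₂/k₁)/(k₂−k₁).
= ln(1.61/0.289)/(1.61−0.289) = ln(5.571)/1.321 = 1.718/1.321 = 1.30 s.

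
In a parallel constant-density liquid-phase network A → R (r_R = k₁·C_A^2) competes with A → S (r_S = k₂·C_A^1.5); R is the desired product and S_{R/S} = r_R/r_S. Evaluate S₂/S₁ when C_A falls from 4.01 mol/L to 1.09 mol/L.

0.521

S_{R/S} = (k₁/k₂)·C_A^0.5, so S₂/S₁ = (C_{A,2}/C_{A,1})^0.5.
= (1.09/4.01)^0.5 = (0.2718)^0.5 = 0.521.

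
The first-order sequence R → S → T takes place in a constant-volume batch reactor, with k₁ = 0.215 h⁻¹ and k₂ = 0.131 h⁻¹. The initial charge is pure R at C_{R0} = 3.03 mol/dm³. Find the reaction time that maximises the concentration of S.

5.90 h

Setting dC_S/dt = 0 gives t_opt = ln(k₂/k₁)/(k₂−k₁).
= ln(0.131/0.215)/(0.131−0.215) = ln(0.6093)/-0.08400 = -0.4954/-0.08400 = 5.90 h.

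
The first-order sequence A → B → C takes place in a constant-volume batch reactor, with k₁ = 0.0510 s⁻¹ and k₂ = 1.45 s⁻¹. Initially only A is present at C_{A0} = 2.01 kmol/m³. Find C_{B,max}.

For a first-order series the maximum intermediate yield is C_{B,max}/C_{A0} = (k₁/k₂)^[k₂/(k₂−k₁)].
= (0.0510/1.45)^(1.45/(1.45−0.0510)) = (0.03517)^(1.036) = 0.03113.
C_{B,max} = 0.03113×2.01 = 0.0626 kmol/m³.

0.0626 kmol/m³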